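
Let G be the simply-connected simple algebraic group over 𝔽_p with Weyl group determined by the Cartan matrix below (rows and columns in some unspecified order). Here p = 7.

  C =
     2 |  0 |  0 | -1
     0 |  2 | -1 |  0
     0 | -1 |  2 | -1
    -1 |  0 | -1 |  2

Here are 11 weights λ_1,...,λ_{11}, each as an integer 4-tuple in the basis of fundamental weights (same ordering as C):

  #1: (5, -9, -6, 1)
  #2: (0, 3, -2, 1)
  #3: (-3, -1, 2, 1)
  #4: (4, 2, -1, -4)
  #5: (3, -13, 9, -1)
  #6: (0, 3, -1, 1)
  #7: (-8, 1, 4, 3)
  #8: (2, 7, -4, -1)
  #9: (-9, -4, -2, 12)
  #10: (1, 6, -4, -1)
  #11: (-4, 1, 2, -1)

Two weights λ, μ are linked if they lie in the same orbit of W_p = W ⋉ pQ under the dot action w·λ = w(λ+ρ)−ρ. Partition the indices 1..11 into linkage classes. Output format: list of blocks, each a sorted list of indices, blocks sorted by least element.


Root system A_4: the 4×4 matrix C matches after relabeling.

λ_j+ρ reflected into Ā_7 (⟨·,θ^∨⟩≤7); 4-tuples as given:

  λ_1 → (1, 3, 1, 1);  λ_2 → (1, 3, 1, 1);  λ_3 → (2, 0, 3, 0);  λ_4 → (2, 0, 3, 0);  λ_5 → (2, 0, 3, 0);  λ_6 → (1, 4, 0, 2);  λ_7 → (0, 2, 0, 3);  λ_8 → (1, 4, 0, 2);  λ_9 → (1, 3, 1, 1);  λ_10 → (1, 4, 0, 2);  λ_11 → (0, 2, 0, 3)

Linkage partition of the 11 weights (4 classes, p=7):

[[1, 2, 9], [3, 4, 5], [6, 8, 10], [7, 11]]


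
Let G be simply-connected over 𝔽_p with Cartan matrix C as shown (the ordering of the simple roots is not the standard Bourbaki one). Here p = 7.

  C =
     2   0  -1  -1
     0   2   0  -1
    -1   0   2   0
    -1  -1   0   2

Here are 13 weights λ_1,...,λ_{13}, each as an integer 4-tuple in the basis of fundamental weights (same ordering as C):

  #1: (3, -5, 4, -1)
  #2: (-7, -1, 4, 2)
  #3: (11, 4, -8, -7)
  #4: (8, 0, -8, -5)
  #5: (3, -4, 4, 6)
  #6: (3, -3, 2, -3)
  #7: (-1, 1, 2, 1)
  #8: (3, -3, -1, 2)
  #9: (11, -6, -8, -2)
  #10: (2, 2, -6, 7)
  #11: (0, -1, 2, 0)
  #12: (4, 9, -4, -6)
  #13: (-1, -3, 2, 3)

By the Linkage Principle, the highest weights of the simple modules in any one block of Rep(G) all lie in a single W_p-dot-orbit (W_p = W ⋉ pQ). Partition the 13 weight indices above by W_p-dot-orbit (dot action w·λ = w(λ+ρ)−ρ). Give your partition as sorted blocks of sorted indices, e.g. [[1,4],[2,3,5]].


Type A_4, rank 4, |W|=120; reorder rows/cols to standard.

Alcove-folded reps (p=7, 13 weights, presented ϖ-order):

  λ_1+ρ ↦ (0, 2, 3, 2)
  λ_2+ρ ↦ (2, 3, 1, 0)
  λ_3+ρ ↦ (1, 4, 1, 0)
  λ_4+ρ ↦ (1, 0, 3, 1)
  λ_5+ρ ↦ (2, 3, 1, 0)
  λ_6+ρ ↦ (0, 2, 3, 2)
  λ_7+ρ ↦ (0, 2, 3, 2)
  λ_8+ρ ↦ (4, 2, 0, 1)
  λ_9+ρ ↦ (1, 4, 1, 0)
  λ_10+ρ ↦ (2, 3, 1, 0)
  λ_11+ρ ↦ (1, 0, 3, 1)
  λ_12+ρ ↦ (0, 2, 3, 2)
  λ_13+ρ ↦ (0, 2, 3, 2)

5 distinct reps among the 13 weights ⇒ 5 W_7-linkage classes:

[[1, 6, 7, 12, 13], [2, 5, 10], [3, 9], [4, 11], [8]]


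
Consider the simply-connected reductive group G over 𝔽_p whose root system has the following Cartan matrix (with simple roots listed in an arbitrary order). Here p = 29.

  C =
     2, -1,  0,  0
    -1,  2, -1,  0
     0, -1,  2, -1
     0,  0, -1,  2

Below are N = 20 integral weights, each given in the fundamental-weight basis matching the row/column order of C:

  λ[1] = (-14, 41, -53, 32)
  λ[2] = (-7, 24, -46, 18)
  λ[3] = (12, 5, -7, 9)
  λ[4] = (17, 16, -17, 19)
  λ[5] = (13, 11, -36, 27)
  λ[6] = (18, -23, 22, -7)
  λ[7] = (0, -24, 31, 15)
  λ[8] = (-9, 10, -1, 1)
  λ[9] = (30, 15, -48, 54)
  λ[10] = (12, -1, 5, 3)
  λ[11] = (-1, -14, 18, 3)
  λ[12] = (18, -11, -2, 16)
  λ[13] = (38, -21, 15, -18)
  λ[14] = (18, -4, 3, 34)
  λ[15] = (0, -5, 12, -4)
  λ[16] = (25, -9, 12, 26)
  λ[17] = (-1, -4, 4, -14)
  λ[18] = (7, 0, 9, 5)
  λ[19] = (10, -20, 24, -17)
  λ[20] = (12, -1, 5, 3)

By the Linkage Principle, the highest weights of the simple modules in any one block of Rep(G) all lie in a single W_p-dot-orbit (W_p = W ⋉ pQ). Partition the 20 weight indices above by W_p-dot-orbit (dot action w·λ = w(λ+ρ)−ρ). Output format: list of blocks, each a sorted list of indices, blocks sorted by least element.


C ↔ A_4 under row/col permutation; |W(A_4)| = 120.

Each λ_j+ρ reduced to Ā_29; 4-tuples below use C's row order:

  [1] (13, 0, 6, 4)
  [2] (3, 1, 6, 3)
  [3] (13, 0, 6, 4)
  [4] (8, 1, 10, 6)
  [5] (3, 14, 5, 1)
  [6] (3, 14, 5, 1)
  [7] (3, 1, 6, 3)
  [8] (8, 3, 0, 2)
  [9] (8, 3, 0, 2)
  [10] (13, 0, 6, 4)
  [11] (13, 0, 6, 4)
  [12] (8, 1, 10, 6)
  [13] (8, 1, 10, 6)
  [14] (3, 1, 6, 3)
  [15] (3, 1, 6, 3)
  [16] (8, 3, 0, 2)
  [17] (8, 3, 0, 2)
  [18] (8, 1, 10, 6)
  [19] (8, 1, 10, 6)
  [20] (13, 0, 6, 4)

Partition of {1..20} into 5 W_29-dot-orbits:

[[1, 3, 10, 11, 20], [2, 7, 14, 15], [4, 12, 13, 18, 19], [5, 6], [8, 9, 16, 17]]


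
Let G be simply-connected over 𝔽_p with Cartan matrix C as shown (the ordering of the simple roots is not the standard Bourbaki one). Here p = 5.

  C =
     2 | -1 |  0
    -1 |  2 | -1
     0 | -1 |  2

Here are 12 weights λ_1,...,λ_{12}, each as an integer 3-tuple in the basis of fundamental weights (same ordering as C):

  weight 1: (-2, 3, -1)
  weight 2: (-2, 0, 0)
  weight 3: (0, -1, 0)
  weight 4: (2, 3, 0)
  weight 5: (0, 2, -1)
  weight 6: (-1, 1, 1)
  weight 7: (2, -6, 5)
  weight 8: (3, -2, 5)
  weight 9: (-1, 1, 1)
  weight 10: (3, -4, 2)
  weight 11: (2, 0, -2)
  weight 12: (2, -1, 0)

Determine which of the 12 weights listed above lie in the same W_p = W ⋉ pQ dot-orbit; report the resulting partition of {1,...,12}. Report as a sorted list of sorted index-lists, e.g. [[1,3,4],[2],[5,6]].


A_3 Cartan matrix, 3 simple roots permuted; ρ=(1,1,1).

Alcove-folded reps (p=5, 12 weights, presented ϖ-order):

  [1] (1, 3, 0)
  [2] (1, 0, 1)
  [3] (1, 0, 1)
  [4] (0, 2, 2)
  [5] (1, 3, 0)
  [6] (0, 2, 2)
  [7] (1, 3, 0)
  [8] (1, 0, 1)
  [9] (0, 2, 2)
  [10] (1, 3, 0)
  [11] (3, 0, 1)
  [12] (3, 0, 1)

Linkage partition of the 12 weights (4 classes, p=5):

[[1, 5, 7, 10], [2, 3, 8], [4, 6, 9], [11, 12]]


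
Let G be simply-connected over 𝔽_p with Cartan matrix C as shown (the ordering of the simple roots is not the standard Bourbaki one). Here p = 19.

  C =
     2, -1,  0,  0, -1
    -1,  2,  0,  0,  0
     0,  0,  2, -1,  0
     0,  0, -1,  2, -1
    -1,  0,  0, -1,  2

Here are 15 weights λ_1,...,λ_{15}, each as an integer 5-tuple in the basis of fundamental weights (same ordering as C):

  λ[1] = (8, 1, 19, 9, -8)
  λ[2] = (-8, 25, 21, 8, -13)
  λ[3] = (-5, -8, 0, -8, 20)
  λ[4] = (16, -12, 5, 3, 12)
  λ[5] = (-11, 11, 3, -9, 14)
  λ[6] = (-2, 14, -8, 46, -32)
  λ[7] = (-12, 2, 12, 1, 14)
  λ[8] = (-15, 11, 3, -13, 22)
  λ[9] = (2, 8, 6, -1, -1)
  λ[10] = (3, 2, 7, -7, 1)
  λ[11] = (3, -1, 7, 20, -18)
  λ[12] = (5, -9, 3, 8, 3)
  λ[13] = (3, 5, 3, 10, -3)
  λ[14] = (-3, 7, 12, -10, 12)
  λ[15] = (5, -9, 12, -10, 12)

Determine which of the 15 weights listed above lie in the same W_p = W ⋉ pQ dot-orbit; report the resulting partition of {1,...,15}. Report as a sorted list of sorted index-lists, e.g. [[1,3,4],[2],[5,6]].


A_5 Cartan matrix, 5 simple roots permuted; ρ=(1,1,1,1,1).

W_19-reps of the 15 weights in Ā_19 (same 5-coord order as C):

  [1] (7, 2, 4, 1, 3) · [2] (3, 9, 7, 0, 0) · [3] (7, 2, 4, 1, 3) · [4] (2, 2, 0, 9, 2) · [5] (7, 2, 4, 1, 3) · [6] (7, 2, 4, 1, 3) · [7] (0, 3, 2, 2, 4) · [8] (7, 2, 4, 1, 3) · [9] (3, 9, 7, 0, 0) · [10] (0, 3, 2, 2, 4) · [11] (0, 3, 2, 2, 4) · [12] (2, 2, 0, 9, 2) · [13] (2, 2, 0, 9, 2) · [14] (2, 2, 0, 9, 2) · [15] (2, 2, 0, 9, 2)

4 distinct reps among the 15 weights ⇒ 4 W_19-linkage classes:

[[1, 3, 5, 6, 8], [2, 9], [4, 12, 13, 14, 15], [7, 10, 11]]


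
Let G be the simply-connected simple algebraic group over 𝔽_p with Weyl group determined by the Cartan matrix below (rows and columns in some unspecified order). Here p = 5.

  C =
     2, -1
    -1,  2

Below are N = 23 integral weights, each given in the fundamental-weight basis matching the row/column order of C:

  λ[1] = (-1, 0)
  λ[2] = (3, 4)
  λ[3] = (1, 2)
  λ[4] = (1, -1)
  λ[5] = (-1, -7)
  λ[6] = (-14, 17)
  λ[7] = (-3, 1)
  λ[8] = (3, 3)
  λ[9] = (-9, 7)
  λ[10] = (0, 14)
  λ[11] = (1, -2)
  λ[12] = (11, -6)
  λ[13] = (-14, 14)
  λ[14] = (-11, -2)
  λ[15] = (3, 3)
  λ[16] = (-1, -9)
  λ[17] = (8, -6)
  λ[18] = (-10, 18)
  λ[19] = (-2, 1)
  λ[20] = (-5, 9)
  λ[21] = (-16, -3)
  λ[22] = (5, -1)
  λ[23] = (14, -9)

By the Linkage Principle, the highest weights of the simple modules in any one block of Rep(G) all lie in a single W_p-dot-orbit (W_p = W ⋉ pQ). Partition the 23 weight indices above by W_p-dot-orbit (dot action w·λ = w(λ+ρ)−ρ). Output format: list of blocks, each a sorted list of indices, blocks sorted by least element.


A_2 Cartan matrix, 2 simple roots permuted; ρ=(1,1).

Alcove-folded reps (p=5, 23 weights, presented ϖ-order):

  1: (0, 1) · 2: (0, 1) · 3: (2, 3) · 4: (2, 0) · 5: (4, 1) · 6: (2, 3) · 7: (2, 0) · 8: (1, 1) · 9: (2, 3) · 10: (1, 0) · 11: (1, 1) · 12: (2, 0) · 13: (2, 0) · 14: (4, 1) · 15: (1, 1) · 16: (2, 3) · 17: (0, 1) · 18: (0, 1) · 19: (1, 1) · 20: (1, 0) · 21: (2, 0) · 22: (4, 1) · 23: (2, 3)

Partition of {1..23} into 6 W_5-dot-orbits:

[[1, 2, 17, 18], [3, 6, 9, 16, 23], [4, 7, 12, 13, 21], [5, 14, 22], [8, 11, 15, 19], [10, 20]]


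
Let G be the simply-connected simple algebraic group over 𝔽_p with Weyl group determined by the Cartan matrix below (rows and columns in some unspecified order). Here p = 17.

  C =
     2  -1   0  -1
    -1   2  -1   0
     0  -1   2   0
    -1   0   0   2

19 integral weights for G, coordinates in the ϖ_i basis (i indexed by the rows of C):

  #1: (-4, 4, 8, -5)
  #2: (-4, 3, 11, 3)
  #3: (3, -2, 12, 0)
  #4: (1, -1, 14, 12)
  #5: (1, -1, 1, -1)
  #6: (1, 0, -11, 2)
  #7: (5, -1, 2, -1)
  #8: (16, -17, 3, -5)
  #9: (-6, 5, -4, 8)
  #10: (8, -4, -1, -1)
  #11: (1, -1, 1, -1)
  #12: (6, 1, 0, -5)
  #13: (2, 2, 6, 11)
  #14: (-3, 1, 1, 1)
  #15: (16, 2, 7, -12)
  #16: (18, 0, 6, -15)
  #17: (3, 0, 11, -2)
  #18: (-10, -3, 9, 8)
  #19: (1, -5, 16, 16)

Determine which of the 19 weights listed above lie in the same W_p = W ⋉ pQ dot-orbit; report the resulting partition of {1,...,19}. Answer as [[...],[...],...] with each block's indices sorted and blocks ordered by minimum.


Cartan matrix: type A_4 (|W|=120); un-permuting the 4 rows.

λ_j+ρ reflected into Ā_17 (⟨·,θ^∨⟩≤17); 4-tuples as given:

  λ_1 → (2, 2, 7, 3)
  λ_2 → (3, 1, 12, 1)
  λ_3 → (3, 1, 12, 1)
  λ_4 → (2, 0, 2, 0)
  λ_5 → (2, 0, 2, 0)
  λ_6 → (3, 2, 1, 4)
  λ_7 → (6, 0, 3, 0)
  λ_8 → (3, 1, 12, 1)
  λ_9 → (3, 2, 1, 4)
  λ_10 → (6, 0, 3, 0)
  λ_11 → (2, 0, 2, 0)
  λ_12 → (3, 2, 1, 4)
  λ_13 → (3, 2, 1, 4)
  λ_14 → (2, 0, 2, 0)
  λ_15 → (6, 0, 3, 0)
  λ_16 → (3, 2, 1, 4)
  λ_17 → (3, 1, 12, 1)
  λ_18 → (0, 8, 1, 2)
  λ_19 → (2, 0, 2, 0)

Grouping the 19 weights by Ā_17-representative: 6 linkage classes.

[[1], [2, 3, 8, 17], [4, 5, 11, 14, 19], [6, 9, 12, 13, 16], [7, 10, 15], [18]]


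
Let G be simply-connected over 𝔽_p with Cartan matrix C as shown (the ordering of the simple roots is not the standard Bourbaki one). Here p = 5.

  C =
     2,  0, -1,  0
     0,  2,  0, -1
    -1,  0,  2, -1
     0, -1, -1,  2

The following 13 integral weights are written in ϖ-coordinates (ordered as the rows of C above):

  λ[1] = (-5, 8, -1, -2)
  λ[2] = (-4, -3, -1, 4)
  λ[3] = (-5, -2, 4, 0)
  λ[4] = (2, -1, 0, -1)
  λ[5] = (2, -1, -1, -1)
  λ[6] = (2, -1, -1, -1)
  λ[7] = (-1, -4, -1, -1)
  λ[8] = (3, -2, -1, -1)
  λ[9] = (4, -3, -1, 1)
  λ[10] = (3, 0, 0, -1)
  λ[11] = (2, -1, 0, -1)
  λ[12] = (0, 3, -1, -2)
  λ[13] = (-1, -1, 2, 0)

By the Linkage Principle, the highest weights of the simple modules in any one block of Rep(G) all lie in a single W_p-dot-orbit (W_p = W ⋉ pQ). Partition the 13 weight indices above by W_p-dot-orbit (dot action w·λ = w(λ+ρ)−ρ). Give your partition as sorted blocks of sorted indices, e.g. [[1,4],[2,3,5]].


C ↔ A_4 under row/col permutation; |W(A_4)| = 120.

W_5-reps of the 13 weights in Ā_5 (same 4-coord order as C):

    [1] (0, 0, 3, 1)
    [2] (0, 2, 3, 0)
    [3] (3, 0, 1, 0)
    [4] (3, 0, 1, 0)
    [5] (3, 0, 0, 0)
    [6] (3, 0, 0, 0)
    [7] (3, 0, 0, 0)
    [8] (3, 0, 1, 0)
    [9] (3, 0, 0, 0)
    [10] (3, 0, 1, 0)
    [11] (3, 0, 1, 0)
    [12] (0, 3, 1, 0)
    [13] (0, 0, 3, 1)

Linkage partition of the 13 weights (5 classes, p=5):

[[1, 13], [2], [3, 4, 8, 10, 11], [5, 6, 7, 9], [12]]


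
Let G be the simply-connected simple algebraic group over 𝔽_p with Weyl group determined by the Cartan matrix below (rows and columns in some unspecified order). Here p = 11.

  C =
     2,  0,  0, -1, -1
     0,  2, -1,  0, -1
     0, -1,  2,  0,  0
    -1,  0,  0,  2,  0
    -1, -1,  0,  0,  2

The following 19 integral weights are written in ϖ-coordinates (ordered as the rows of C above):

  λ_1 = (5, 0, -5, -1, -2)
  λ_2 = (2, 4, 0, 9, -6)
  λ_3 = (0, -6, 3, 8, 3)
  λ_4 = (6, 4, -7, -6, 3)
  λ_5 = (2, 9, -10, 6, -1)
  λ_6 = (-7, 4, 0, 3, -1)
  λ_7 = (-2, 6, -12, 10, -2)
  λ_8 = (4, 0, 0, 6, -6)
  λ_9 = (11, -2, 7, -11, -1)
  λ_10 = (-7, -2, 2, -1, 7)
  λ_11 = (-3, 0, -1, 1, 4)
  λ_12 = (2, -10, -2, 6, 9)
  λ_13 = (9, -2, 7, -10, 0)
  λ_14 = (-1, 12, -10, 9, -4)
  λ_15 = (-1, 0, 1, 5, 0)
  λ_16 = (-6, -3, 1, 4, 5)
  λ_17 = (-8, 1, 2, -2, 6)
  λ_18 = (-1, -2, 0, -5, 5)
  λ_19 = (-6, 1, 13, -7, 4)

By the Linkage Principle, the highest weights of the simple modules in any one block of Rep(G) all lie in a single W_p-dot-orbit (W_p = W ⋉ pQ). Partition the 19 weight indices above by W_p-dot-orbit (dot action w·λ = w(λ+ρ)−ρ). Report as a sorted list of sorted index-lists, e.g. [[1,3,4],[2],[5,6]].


C ↔ A_5 under row/col permutation; |W(A_5)| = 720.

Ā_11 reps of the 19 weights (A_5, coords as presented):

  λ_1 → (2, 1, 0, 0, 3)
  λ_2 → (2, 2, 0, 5, 1)
  λ_3 → (0, 1, 2, 6, 1)
  λ_4 → (2, 1, 0, 0, 3)
  λ_5 → (1, 1, 0, 2, 0)
  λ_6 → (2, 1, 0, 0, 3)
  λ_7 → (4, 1, 0, 0, 1)
  λ_8 → (0, 1, 2, 6, 1)
  λ_9 → (1, 1, 0, 2, 0)
  λ_10 → (0, 1, 2, 6, 1)
  λ_11 → (2, 1, 0, 0, 3)
  λ_12 → (1, 1, 0, 2, 0)
  λ_13 → (1, 1, 0, 2, 0)
  λ_14 → (1, 1, 0, 2, 0)
  λ_15 → (0, 1, 2, 6, 1)
  λ_16 → (4, 1, 0, 0, 1)
  λ_17 → (0, 1, 2, 6, 1)
  λ_18 → (4, 1, 0, 0, 1)
  λ_19 → (2, 1, 0, 0, 3)

The 19 indices split into 5 linkage classes (same alcove rep ⇔ same W_11-dot-orbit):

[[1, 4, 6, 11, 19], [2], [3, 8, 10, 15, 17], [5, 9, 12, 13, 14], [7, 16, 18]]


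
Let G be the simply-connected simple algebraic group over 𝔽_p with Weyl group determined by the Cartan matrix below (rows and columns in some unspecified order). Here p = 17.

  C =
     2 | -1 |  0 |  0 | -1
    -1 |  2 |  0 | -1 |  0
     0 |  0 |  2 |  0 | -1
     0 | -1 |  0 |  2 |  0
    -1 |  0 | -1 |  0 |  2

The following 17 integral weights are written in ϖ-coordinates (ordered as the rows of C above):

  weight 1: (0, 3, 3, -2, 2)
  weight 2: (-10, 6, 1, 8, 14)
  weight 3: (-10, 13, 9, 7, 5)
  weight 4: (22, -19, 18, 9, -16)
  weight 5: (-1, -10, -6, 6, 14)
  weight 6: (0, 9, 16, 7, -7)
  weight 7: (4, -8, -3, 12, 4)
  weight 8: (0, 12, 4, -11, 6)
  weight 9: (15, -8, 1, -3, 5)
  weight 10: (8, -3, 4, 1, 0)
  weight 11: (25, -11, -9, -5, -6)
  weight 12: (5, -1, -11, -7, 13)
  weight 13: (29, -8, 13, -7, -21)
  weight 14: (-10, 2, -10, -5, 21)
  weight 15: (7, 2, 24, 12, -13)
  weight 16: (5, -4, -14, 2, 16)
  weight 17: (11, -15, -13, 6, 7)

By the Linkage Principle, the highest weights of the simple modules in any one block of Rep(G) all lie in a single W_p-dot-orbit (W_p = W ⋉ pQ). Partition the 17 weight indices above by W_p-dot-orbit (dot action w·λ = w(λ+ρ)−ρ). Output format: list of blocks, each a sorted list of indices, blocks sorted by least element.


Root system A_5: the 5×5 matrix C matches after relabeling.

Each λ_j+ρ reduced to Ā_17; 5-tuples below use C's row order:

  λ_1 → (1, 3, 4, 1, 3)
  λ_2 → (7, 2, 5, 0, 1)
  λ_3 → (4, 1, 3, 4, 2)
  λ_4 → (7, 2, 5, 0, 1)
  λ_5 → (7, 2, 5, 0, 1)
  λ_6 → (4, 0, 1, 5, 1)
  λ_7 → (2, 5, 2, 6, 1)
  λ_8 → (1, 3, 4, 1, 3)
  λ_9 → (7, 2, 5, 0, 1)
  λ_10 → (7, 2, 5, 0, 1)
  λ_11 → (1, 3, 4, 1, 3)
  λ_12 → (0, 3, 7, 3, 4)
  λ_13 → (0, 3, 7, 3, 4)
  λ_14 → (1, 3, 4, 1, 3)
  λ_15 → (1, 3, 4, 1, 3)
  λ_16 → (0, 3, 7, 3, 4)
  λ_17 → (4, 1, 3, 4, 2)

Grouping the 17 weights by Ā_17-representative: 6 linkage classes.

[[1, 8, 11, 14, 15], [2, 4, 5, 9, 10], [3, 17], [6], [7], [12, 13, 16]]


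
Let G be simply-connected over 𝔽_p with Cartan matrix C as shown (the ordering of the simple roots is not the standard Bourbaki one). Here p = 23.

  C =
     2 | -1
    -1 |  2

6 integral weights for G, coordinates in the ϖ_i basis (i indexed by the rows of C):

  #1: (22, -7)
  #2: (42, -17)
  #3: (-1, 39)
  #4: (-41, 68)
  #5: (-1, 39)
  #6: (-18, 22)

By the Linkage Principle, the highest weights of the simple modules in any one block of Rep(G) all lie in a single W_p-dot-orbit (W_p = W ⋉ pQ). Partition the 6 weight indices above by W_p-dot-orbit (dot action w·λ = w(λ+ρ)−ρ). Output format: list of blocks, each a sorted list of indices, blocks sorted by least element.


Root system A_2: the 2×2 matrix C matches after relabeling.

Ā_23 reps of the 6 weights (A_2, coords as presented):

  λ_1 → (17, 6);  λ_2 → (3, 4);  λ_3 → (17, 6);  λ_4 → (17, 6);  λ_5 → (17, 6);  λ_6 → (17, 6)

2 distinct reps among the 6 weights ⇒ 2 W_23-linkage classes:

[[1, 3, 4, 5, 6], [2]]


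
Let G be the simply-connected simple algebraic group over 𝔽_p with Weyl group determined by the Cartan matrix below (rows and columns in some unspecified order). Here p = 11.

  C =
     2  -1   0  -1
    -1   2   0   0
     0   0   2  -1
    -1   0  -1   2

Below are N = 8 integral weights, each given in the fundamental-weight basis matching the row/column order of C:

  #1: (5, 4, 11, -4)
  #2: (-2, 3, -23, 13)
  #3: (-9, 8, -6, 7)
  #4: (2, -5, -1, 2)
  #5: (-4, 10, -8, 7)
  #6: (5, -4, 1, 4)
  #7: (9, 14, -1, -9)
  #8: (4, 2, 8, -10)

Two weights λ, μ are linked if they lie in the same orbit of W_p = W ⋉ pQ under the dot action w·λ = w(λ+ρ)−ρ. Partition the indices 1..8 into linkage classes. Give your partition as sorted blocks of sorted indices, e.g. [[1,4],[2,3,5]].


C ↔ A_4 under row/col permutation; |W(A_4)| = 120.

Folding the 8 weights λ_j+ρ into Ā_11 (reps in the given 4-coord order):

  1: (1, 3, 0, 2);  2: (1, 3, 0, 2);  3: (3, 1, 0, 5);  4: (1, 3, 0, 2);  5: (1, 3, 0, 2);  6: (3, 1, 0, 5);  7: (1, 3, 0, 2);  8: (3, 1, 0, 5)

Linkage partition of the 8 weights (2 classes, p=11):

[[1, 2, 4, 5, 7], [3, 6, 8]]


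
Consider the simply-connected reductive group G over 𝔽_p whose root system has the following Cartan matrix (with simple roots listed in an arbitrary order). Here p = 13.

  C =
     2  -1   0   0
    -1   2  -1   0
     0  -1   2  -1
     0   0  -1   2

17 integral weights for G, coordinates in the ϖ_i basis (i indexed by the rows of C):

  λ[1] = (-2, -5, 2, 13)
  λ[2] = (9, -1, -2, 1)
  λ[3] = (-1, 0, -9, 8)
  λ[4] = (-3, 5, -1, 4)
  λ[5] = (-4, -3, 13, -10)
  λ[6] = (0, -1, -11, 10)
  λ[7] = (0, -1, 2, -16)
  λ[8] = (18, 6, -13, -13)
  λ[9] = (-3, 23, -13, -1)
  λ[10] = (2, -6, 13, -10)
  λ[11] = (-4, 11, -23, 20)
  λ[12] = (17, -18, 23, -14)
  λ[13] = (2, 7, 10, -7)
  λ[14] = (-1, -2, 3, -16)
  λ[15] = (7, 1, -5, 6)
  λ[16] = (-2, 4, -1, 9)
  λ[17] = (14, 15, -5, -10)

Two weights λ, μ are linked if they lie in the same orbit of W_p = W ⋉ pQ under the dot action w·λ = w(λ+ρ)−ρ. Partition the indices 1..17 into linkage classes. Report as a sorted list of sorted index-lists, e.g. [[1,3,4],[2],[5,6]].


Dynkin diagram of C (from the 6 off-diagonal −1 entries): A_4.

Ā_13 reps of the 17 weights (A_4, coords as presented):

  λ_1 → (1, 0, 1, 8);  λ_2 → (9, 1, 0, 1);  λ_3 → (7, 0, 1, 1);  λ_4 → (2, 4, 0, 5);  λ_5 → (1, 3, 0, 8);  λ_6 → (9, 1, 0, 1);  λ_7 → (9, 1, 0, 1);  λ_8 → (7, 0, 1, 1);  λ_9 → (9, 1, 0, 1);  λ_10 → (1, 3, 0, 8);  λ_11 → (1, 3, 0, 8);  λ_12 → (7, 0, 1, 1);  λ_13 → (6, 2, 2, 3);  λ_14 → (9, 1, 0, 1);  λ_15 → (6, 2, 2, 3);  λ_16 → (1, 3, 0, 8);  λ_17 → (1, 3, 0, 8)

Partition of {1..17} into 6 W_13-dot-orbits:

[[1], [2, 6, 7, 9, 14], [3, 8, 12], [4], [5, 10, 11, 16, 17], [13, 15]]


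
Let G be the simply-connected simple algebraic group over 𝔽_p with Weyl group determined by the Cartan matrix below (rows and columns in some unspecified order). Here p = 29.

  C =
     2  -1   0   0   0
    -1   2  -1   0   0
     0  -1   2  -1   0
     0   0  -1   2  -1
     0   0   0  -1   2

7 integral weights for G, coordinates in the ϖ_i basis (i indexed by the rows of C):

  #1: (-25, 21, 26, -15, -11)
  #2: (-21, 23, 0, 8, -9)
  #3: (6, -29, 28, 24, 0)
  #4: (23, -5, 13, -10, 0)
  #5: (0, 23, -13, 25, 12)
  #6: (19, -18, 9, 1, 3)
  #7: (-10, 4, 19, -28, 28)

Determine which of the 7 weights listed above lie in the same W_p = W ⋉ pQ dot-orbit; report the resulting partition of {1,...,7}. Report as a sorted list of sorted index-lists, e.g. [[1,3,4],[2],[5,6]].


Type A_5, rank 5, |W|=720; reorder rows/cols to standard.

Alcove-folded reps (p=29, 7 weights, presented ϖ-order):

  λ_1 → (2, 2, 1, 4, 6);  λ_2 → (15, 4, 1, 1, 3);  λ_3 → (1, 2, 1, 0, 21);  λ_4 → (15, 4, 1, 1, 3);  λ_5 → (3, 10, 2, 4, 1);  λ_6 → (3, 10, 2, 4, 1);  λ_7 → (2, 5, 4, 16, 2)

Grouping the 7 weights by Ā_29-representative: 5 linkage classes.

[[1], [2, 4], [3], [5, 6], [7]]


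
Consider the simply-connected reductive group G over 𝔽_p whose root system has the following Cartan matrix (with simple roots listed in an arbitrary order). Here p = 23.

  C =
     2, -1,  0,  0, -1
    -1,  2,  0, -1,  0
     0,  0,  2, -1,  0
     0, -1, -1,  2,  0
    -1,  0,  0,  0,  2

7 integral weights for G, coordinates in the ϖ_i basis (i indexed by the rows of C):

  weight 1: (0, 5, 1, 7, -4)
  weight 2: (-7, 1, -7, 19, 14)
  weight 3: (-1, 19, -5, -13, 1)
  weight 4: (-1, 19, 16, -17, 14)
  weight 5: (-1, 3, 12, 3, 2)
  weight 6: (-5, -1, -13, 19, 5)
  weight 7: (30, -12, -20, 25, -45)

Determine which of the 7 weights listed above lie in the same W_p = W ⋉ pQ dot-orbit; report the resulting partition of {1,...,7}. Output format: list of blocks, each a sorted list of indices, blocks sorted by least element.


Type A_5, rank 5, |W|=720; reorder rows/cols to standard.

Each λ_j+ρ reduced to Ā_23; 5-tuples below use C's row order:

  1: (2, 4, 2, 8, 1)
  2: (2, 4, 2, 8, 1)
  3: (0, 4, 12, 4, 2)
  4: (0, 4, 12, 4, 2)
  5: (0, 4, 12, 4, 2)
  6: (0, 4, 12, 4, 2)
  7: (0, 4, 12, 4, 2)

Linkage partition of the 7 weights (2 classes, p=23):

[[1, 2], [3, 4, 5, 6, 7]]


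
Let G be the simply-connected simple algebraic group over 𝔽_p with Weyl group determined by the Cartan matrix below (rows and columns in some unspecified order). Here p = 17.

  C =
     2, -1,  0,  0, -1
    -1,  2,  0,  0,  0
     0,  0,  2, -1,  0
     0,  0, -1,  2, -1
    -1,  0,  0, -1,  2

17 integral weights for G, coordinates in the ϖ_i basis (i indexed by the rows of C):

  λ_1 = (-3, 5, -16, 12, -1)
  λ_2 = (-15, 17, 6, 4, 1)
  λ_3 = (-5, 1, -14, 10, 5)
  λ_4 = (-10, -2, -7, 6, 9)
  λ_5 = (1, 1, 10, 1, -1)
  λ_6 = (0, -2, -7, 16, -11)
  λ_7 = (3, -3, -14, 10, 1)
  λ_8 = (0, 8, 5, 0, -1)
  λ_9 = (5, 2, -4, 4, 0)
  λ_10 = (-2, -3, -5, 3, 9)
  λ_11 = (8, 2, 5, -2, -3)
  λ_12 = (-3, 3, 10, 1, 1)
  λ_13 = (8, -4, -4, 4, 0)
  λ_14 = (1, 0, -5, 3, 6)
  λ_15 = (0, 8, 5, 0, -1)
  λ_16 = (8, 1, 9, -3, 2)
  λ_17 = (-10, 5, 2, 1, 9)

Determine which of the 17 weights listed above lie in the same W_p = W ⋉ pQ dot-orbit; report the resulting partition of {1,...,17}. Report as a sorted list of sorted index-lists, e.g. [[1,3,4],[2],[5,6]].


Type A_5, rank 5, |W|=720; reorder rows/cols to standard.

λ_j+ρ reflected into Ā_17 (⟨·,θ^∨⟩≤17); 5-tuples as given:

  1: (2, 2, 11, 2, 0)
  2: (2, 3, 1, 6, 5)
  3: (2, 2, 11, 2, 0)
  4: (1, 9, 6, 1, 0)
  5: (2, 2, 11, 2, 0)
  6: (1, 9, 6, 1, 0)
  7: (2, 2, 11, 2, 0)
  8: (1, 9, 6, 1, 0)
  9: (6, 3, 3, 2, 1)
  10: (2, 1, 4, 0, 7)
  11: (6, 3, 3, 2, 1)
  12: (2, 2, 11, 2, 0)
  13: (6, 3, 3, 2, 1)
  14: (2, 1, 4, 0, 7)
  15: (1, 9, 6, 1, 0)
  16: (6, 3, 3, 2, 1)
  17: (6, 3, 3, 2, 1)

5 distinct reps among the 17 weights ⇒ 5 W_17-linkage classes:

[[1, 3, 5, 7, 12], [2], [4, 6, 8, 15], [9, 11, 13, 16, 17], [10, 14]]


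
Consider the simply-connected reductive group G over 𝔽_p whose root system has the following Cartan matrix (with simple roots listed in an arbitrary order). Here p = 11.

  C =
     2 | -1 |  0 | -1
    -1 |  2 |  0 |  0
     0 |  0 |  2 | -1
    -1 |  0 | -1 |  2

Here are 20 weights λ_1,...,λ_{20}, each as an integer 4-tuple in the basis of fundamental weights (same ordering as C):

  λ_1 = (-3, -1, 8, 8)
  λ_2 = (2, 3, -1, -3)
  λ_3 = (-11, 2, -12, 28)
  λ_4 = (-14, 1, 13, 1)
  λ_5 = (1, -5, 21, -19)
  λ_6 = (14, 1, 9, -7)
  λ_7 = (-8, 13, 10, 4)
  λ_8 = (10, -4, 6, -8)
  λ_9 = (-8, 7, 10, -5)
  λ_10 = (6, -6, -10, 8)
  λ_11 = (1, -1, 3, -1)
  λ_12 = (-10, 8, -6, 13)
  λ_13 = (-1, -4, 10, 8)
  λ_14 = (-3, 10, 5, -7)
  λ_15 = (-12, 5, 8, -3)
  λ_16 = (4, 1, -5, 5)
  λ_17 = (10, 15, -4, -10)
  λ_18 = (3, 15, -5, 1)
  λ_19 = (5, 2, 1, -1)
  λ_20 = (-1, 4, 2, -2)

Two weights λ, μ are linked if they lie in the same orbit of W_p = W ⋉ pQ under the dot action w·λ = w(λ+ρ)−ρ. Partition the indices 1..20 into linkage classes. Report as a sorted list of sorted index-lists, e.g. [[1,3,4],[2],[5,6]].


Root system A_4: the 4×4 matrix C matches after relabeling.

W_11-reps of the 20 weights in Ā_11 (same 4-coord order as C):

    1: (5, 0, 2, 2)
    2: (1, 4, 2, 0)
    3: (1, 3, 0, 7)
    4: (6, 3, 2, 0)
    5: (5, 0, 2, 2)
    6: (1, 4, 2, 0)
    7: (1, 4, 2, 0)
    8: (1, 3, 0, 7)
    9: (1, 3, 0, 7)
    10: (2, 0, 4, 0)
    11: (2, 0, 4, 0)
    12: (6, 3, 2, 0)
    13: (6, 3, 2, 0)
    14: (6, 3, 2, 0)
    15: (5, 0, 2, 2)
    16: (5, 0, 2, 2)
    17: (1, 4, 2, 0)
    18: (5, 0, 2, 2)
    19: (6, 3, 2, 0)
    20: (1, 4, 2, 0)

The 20 indices split into 5 linkage classes (same alcove rep ⇔ same W_11-dot-orbit):

[[1, 5, 15, 16, 18], [2, 6, 7, 17, 20], [3, 8, 9], [4, 12, 13, 14, 19], [10, 11]]


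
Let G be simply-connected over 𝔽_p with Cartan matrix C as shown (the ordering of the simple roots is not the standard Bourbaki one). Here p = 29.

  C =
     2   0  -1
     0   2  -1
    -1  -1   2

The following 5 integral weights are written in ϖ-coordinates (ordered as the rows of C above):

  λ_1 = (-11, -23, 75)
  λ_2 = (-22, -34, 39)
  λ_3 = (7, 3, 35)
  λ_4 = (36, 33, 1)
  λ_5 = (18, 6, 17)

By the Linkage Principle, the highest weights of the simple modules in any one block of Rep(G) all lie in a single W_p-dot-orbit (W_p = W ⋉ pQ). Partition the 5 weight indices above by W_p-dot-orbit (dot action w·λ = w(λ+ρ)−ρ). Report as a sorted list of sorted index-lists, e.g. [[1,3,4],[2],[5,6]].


Root system A_3: the 3×3 matrix C matches after relabeling.

Alcove-folded reps (p=29, 5 weights, presented ϖ-order):

  1: (4, 8, 10) · 2: (4, 8, 10) · 3: (4, 8, 10) · 4: (8, 5, 2) · 5: (4, 8, 10)

These 5 weights hit 2 W_29-dot-orbits; sizes (4, 1):

[[1, 2, 3, 5], [4]]


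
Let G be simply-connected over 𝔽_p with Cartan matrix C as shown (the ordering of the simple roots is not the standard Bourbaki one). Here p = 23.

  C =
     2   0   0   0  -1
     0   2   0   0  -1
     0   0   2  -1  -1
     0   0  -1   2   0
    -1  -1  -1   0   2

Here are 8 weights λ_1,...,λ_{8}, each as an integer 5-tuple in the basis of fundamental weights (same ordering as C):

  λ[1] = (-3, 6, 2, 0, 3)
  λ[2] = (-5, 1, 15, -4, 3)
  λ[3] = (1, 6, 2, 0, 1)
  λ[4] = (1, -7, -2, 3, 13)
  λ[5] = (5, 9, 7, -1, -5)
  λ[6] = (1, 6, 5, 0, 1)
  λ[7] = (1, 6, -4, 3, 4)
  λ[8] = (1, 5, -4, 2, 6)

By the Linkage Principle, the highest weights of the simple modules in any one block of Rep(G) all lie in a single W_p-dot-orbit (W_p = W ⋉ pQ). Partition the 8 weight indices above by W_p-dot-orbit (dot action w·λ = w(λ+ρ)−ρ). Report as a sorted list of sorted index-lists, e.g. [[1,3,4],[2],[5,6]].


Root system D_5: the 5×5 matrix C matches after relabeling.

λ_j+ρ reflected into Ā_23 (⟨·,θ^∨⟩≤23); 5-tuples as given:

  λ_1+ρ ↦ (2, 7, 3, 1, 2)
  λ_2+ρ ↦ (4, 2, 1, 3, 0)
  λ_3+ρ ↦ (2, 7, 3, 1, 2)
  λ_4+ρ ↦ (2, 6, 3, 0, 4)
  λ_5+ρ ↦ (2, 6, 3, 0, 4)
  λ_6+ρ ↦ (2, 7, 3, 1, 2)
  λ_7+ρ ↦ (2, 7, 3, 1, 2)
  λ_8+ρ ↦ (2, 6, 3, 0, 4)

Grouping the 8 weights by Ā_23-representative: 3 linkage classes.

[[1, 3, 6, 7], [2], [4, 5, 8]]


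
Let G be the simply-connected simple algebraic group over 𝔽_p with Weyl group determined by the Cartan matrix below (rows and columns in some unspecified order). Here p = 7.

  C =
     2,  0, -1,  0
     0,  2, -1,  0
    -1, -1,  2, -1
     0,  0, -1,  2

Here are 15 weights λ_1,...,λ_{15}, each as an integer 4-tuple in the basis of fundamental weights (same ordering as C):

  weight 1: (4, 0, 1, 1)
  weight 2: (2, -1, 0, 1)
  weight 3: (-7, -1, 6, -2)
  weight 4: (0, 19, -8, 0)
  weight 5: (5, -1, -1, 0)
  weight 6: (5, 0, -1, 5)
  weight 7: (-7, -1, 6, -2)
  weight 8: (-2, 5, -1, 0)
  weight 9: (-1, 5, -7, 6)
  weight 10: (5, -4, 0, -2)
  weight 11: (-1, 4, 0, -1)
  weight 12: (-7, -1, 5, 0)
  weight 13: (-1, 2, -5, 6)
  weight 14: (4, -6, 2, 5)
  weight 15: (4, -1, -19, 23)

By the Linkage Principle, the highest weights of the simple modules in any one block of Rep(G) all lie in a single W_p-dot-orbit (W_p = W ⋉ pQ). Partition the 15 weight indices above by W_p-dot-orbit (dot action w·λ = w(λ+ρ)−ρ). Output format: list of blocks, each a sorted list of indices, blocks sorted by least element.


Root system D_4: the 4×4 matrix C matches after relabeling.

Folding the 15 weights λ_j+ρ into Ā_7 (reps in the given 4-coord order):

    λ_1+ρ ↦ (2, 2, 0, 1)
    λ_2+ρ ↦ (3, 0, 1, 2)
    λ_3+ρ ↦ (6, 0, 0, 1)
    λ_4+ρ ↦ (0, 5, 1, 0)
    λ_5+ρ ↦ (6, 0, 0, 1)
    λ_6+ρ ↦ (0, 5, 1, 0)
    λ_7+ρ ↦ (6, 0, 0, 1)
    λ_8+ρ ↦ (0, 5, 1, 0)
    λ_9+ρ ↦ (6, 0, 0, 1)
    λ_10+ρ ↦ (3, 0, 1, 2)
    λ_11+ρ ↦ (0, 5, 1, 0)
    λ_12+ρ ↦ (6, 0, 0, 1)
    λ_13+ρ ↦ (3, 0, 1, 2)
    λ_14+ρ ↦ (2, 2, 0, 1)
    λ_15+ρ ↦ (3, 0, 1, 2)

Partition of {1..15} into 4 W_7-dot-orbits:

[[1, 14], [2, 10, 13, 15], [3, 5, 7, 9, 12], [4, 6, 8, 11]]


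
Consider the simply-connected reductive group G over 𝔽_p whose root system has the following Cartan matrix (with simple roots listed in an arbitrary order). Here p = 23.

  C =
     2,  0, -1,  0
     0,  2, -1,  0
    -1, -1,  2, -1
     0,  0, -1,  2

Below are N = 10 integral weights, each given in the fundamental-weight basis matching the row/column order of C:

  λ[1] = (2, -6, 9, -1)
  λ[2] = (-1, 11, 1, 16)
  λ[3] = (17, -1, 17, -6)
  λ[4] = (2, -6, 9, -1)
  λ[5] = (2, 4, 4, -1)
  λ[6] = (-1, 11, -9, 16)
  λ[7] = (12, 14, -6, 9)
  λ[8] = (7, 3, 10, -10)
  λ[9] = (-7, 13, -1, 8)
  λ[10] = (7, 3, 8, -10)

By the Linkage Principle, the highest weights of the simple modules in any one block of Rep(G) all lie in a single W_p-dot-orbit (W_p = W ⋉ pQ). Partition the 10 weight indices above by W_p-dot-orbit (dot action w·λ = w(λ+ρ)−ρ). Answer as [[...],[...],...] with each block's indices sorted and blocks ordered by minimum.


Cartan matrix: type D_4 (|W|=192); un-permuting the 4 rows.

Alcove-folded reps (p=23, 10 weights, presented ϖ-order):

    [1] (3, 5, 5, 0)
    [2] (8, 4, 0, 9)
    [3] (3, 5, 5, 0)
    [4] (3, 5, 5, 0)
    [5] (3, 5, 5, 0)
    [6] (8, 4, 0, 9)
    [7] (3, 5, 5, 0)
    [8] (8, 4, 0, 9)
    [9] (0, 8, 6, 3)
    [10] (8, 4, 0, 9)

Linkage partition of the 10 weights (3 classes, p=23):

[[1, 3, 4, 5, 7], [2, 6, 8, 10], [9]]


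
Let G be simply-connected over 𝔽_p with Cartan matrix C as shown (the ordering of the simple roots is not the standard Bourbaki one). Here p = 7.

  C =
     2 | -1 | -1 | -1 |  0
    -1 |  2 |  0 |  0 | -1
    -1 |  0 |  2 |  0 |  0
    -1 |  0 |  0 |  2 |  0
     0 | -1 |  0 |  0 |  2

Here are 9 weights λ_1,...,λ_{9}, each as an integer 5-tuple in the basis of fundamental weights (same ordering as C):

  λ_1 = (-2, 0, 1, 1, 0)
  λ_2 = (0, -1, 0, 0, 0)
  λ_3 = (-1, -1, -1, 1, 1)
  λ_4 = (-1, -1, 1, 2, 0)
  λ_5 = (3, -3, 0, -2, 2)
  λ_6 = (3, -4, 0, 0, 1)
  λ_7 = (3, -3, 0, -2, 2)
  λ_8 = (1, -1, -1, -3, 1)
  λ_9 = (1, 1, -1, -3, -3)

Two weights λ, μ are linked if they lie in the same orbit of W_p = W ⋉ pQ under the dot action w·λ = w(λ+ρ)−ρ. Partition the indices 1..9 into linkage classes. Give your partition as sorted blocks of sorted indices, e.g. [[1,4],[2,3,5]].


Cartan matrix: type D_5 (|W|=1920); un-permuting the 5 rows.

λ_j+ρ reflected into Ā_7 (⟨·,θ^∨⟩≤7); 5-tuples as given:

  [1] (1, 0, 1, 1, 1) · [2] (1, 0, 1, 1, 1) · [3] (0, 0, 0, 2, 2) · [4] (0, 0, 2, 3, 1) · [5] (1, 0, 1, 1, 1) · [6] (1, 0, 1, 1, 1) · [7] (1, 0, 1, 1, 1) · [8] (0, 0, 0, 2, 2) · [9] (0, 0, 0, 2, 2)

Grouping the 9 weights by Ā_7-representative: 3 linkage classes.

[[1, 2, 5, 6, 7], [3, 8, 9], [4]]


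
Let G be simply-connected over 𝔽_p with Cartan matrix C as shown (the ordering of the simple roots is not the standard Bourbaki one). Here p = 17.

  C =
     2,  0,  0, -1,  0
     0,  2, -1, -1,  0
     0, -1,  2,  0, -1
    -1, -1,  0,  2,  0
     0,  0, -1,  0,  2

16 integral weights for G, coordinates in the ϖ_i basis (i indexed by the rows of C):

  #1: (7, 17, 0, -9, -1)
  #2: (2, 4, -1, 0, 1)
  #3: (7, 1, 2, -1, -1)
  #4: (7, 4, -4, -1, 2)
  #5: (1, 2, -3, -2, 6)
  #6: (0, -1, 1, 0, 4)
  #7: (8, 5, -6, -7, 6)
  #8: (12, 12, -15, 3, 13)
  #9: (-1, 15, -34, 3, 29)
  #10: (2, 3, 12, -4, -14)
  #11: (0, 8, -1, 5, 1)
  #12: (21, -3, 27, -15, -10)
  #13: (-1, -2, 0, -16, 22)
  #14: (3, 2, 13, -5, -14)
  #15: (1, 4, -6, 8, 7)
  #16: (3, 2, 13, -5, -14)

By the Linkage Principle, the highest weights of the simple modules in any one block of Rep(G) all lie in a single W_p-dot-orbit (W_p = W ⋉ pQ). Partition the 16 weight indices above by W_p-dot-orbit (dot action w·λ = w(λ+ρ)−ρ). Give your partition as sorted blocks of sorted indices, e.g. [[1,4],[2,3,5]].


C ↔ A_5 under row/col permutation; |W(A_5)| = 720.

λ_j+ρ reflected into Ā_17 (⟨·,θ^∨⟩≤17); 5-tuples as given:

    1: (0, 9, 0, 6, 1)
    2: (3, 5, 0, 1, 2)
    3: (8, 2, 3, 0, 0)
    4: (8, 2, 3, 0, 0)
    5: (1, 0, 2, 1, 5)
    6: (1, 0, 2, 1, 5)
    7: (3, 5, 0, 1, 2)
    8: (0, 1, 0, 3, 13)
    9: (0, 1, 0, 3, 13)
    10: (0, 1, 0, 3, 13)
    11: (0, 9, 0, 6, 1)
    12: (0, 0, 5, 9, 1)
    13: (0, 9, 0, 6, 1)
    14: (0, 1, 0, 3, 13)
    15: (0, 0, 5, 9, 1)
    16: (0, 1, 0, 3, 13)

6 distinct reps among the 16 weights ⇒ 6 W_17-linkage classes:

[[1, 11, 13], [2, 7], [3, 4], [5, 6], [8, 9, 10, 14, 16], [12, 15]]


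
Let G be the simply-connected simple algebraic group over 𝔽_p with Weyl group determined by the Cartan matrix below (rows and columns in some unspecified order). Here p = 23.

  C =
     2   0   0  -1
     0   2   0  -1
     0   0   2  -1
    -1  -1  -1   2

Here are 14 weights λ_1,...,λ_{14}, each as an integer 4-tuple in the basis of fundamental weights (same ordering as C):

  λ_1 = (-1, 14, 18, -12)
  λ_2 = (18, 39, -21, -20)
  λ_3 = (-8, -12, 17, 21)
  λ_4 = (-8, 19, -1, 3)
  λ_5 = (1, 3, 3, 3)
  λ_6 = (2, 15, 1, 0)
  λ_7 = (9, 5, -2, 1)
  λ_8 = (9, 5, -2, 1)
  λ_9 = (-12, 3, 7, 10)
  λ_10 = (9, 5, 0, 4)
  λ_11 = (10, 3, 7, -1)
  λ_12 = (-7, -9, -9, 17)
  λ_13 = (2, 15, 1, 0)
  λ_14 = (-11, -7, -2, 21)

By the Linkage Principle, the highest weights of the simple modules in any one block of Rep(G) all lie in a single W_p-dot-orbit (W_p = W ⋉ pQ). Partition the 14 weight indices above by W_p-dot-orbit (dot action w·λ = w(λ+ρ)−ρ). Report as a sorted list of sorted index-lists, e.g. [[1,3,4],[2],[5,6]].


C ↔ D_4 under row/col permutation; |W(D_4)| = 192.

Ā_23 reps of the 14 weights (D_4, coords as presented):

    [1] (11, 4, 8, 0)
    [2] (3, 16, 2, 1)
    [3] (10, 6, 1, 1)
    [4] (3, 16, 2, 1)
    [5] (2, 4, 4, 4)
    [6] (3, 16, 2, 1)
    [7] (10, 6, 1, 1)
    [8] (10, 6, 1, 1)
    [9] (11, 4, 8, 0)
    [10] (10, 6, 1, 1)
    [11] (11, 4, 8, 0)
    [12] (2, 4, 4, 4)
    [13] (3, 16, 2, 1)
    [14] (10, 6, 1, 1)

Linkage partition of the 14 weights (4 classes, p=23):

[[1, 9, 11], [2, 4, 6, 13], [3, 7, 8, 10, 14], [5, 12]]


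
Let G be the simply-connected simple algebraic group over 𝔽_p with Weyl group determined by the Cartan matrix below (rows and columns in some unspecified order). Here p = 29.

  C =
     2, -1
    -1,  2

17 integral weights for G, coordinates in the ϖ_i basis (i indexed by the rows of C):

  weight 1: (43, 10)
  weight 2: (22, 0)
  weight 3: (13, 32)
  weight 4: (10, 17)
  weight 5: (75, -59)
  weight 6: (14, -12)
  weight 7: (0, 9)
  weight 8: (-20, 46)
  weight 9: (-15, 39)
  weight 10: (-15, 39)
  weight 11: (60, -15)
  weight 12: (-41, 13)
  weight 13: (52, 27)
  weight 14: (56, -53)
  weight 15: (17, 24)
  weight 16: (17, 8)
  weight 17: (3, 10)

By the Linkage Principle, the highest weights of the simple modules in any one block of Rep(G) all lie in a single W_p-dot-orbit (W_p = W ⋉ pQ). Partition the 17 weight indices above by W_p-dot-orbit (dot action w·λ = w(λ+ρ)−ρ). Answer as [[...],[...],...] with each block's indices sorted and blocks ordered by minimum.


C ↔ A_2 under row/col permutation; |W(A_2)| = 6.

λ_j+ρ reflected into Ā_29 (⟨·,θ^∨⟩≤29); 2-tuples as given:

    λ_1 → (3, 15)
    λ_2 → (23, 1)
    λ_3 → (4, 11)
    λ_4 → (11, 18)
    λ_5 → (11, 18)
    λ_6 → (4, 11)
    λ_7 → (1, 10)
    λ_8 → (1, 10)
    λ_9 → (3, 15)
    λ_10 → (3, 15)
    λ_11 → (3, 15)
    λ_12 → (3, 15)
    λ_13 → (23, 1)
    λ_14 → (23, 1)
    λ_15 → (4, 11)
    λ_16 → (18, 9)
    λ_17 → (4, 11)

The 17 indices split into 6 linkage classes (same alcove rep ⇔ same W_29-dot-orbit):

[[1, 9, 10, 11, 12], [2, 13, 14], [3, 6, 15, 17], [4, 5], [7, 8], [16]]


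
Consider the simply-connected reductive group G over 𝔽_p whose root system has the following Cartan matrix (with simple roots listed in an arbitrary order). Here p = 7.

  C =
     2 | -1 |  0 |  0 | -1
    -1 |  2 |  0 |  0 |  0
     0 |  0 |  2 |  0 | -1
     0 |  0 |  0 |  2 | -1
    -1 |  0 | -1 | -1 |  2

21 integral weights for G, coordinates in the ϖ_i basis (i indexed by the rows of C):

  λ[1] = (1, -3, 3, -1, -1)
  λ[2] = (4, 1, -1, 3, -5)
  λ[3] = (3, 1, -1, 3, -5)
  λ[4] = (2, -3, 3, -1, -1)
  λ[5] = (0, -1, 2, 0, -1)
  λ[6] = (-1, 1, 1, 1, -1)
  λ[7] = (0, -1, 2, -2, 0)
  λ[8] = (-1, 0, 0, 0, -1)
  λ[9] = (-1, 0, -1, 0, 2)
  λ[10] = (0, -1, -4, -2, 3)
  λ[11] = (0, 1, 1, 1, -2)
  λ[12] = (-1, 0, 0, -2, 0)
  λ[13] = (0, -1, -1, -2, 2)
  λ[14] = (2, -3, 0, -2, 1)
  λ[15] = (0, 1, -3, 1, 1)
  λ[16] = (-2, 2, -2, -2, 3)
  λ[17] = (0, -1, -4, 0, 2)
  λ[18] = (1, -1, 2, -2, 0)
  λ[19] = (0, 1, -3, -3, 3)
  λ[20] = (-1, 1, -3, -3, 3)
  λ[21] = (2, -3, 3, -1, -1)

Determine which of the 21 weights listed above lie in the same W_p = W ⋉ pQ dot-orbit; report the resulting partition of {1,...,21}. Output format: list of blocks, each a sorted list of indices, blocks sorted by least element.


C ↔ D_5 under row/col permutation; |W(D_5)| = 1920.

Ā_7 reps of the 21 weights (D_5, coords as presented):

  λ_1+ρ ↦ (0, 2, 4, 0, 0)
  λ_2+ρ ↦ (0, 2, 4, 0, 0)
  λ_3+ρ ↦ (0, 2, 4, 0, 0)
  λ_4+ρ ↦ (0, 2, 4, 0, 0)
  λ_5+ρ ↦ (1, 0, 3, 1, 0)
  λ_6+ρ ↦ (0, 2, 2, 2, 0)
  λ_7+ρ ↦ (1, 0, 3, 1, 0)
  λ_8+ρ ↦ (0, 1, 1, 1, 0)
  λ_9+ρ ↦ (1, 0, 0, 1, 2)
  λ_10+ρ ↦ (1, 0, 3, 1, 0)
  λ_11+ρ ↦ (0, 2, 1, 1, 1)
  λ_12+ρ ↦ (0, 1, 1, 1, 0)
  λ_13+ρ ↦ (1, 0, 0, 1, 2)
  λ_14+ρ ↦ (0, 2, 1, 1, 1)
  λ_15+ρ ↦ (0, 2, 2, 2, 0)
  λ_16+ρ ↦ (0, 2, 1, 1, 1)
  λ_17+ρ ↦ (1, 0, 3, 1, 0)
  λ_18+ρ ↦ (1, 0, 3, 1, 0)
  λ_19+ρ ↦ (0, 2, 2, 2, 0)
  λ_20+ρ ↦ (0, 2, 2, 2, 0)
  λ_21+ρ ↦ (0, 2, 4, 0, 0)

The 21 indices split into 6 linkage classes (same alcove rep ⇔ same W_7-dot-orbit):

[[1, 2, 3, 4, 21], [5, 7, 10, 17, 18], [6, 15, 19, 20], [8, 12], [9, 13], [11, 14, 16]]
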